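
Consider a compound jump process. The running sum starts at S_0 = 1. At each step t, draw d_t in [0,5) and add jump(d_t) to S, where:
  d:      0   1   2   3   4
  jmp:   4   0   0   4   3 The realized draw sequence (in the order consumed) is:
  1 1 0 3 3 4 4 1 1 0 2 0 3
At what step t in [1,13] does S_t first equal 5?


t=0: S=1, d=1, jump=0, S_1=1
t=1: S=1, d=1, jump=0, S_2=1
t=2: S=1, d=0, jump=4, S_3=5
t=3: S=5, d=3, jump=4, S_4=9
t=4: S=9, d=3, jump=4, S_5=13
t=5: S=13, d=4, jump=3, S_6=16
t=6: S=16, d=4, jump=3, S_7=19
t=7: S=19, d=1, jump=0, S_8=19
t=8: S=19, d=1, jump=0, S_9=19
t=9: S=19, d=0, jump=4, S_10=23
t=10: S=23, d=2, jump=0, S_11=23
t=11: S=23, d=0, jump=4, S_12=27
t=12: S=27, d=3, jump=4, S_13=31

3


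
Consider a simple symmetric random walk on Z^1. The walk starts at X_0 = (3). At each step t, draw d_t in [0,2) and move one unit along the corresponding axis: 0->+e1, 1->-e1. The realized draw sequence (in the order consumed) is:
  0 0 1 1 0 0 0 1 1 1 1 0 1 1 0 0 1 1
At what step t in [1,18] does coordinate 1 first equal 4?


1

t=0: X=(3), d=0 → +e1, X_1=(4)
t=1: X=(4), d=0 → +e1, X_2=(5)
t=2: X=(5), d=1 → -e1, X_3=(4)
t=3: X=(4), d=1 → -e1, X_4=(3)
t=4: X=(3), d=0 → +e1, X_5=(4)
t=5: X=(4), d=0 → +e1, X_6=(5)
t=6: X=(5), d=0 → +e1, X_7=(6)
t=7: X=(6), d=1 → -e1, X_8=(5)
t=8: X=(5), d=1 → -e1, X_9=(4)
t=9: X=(4), d=1 → -e1, X_10=(3)
t=10: X=(3), d=1 → -e1, X_11=(2)
t=11: X=(2), d=0 → +e1, X_12=(3)
t=12: X=(3), d=1 → -e1, X_13=(2)
t=13: X=(2), d=1 → -e1, X_14=(1)
t=14: X=(1), d=0 → +e1, X_15=(2)
t=15: X=(2), d=0 → +e1, X_16=(3)
t=16: X=(3), d=1 → -e1, X_17=(2)
t=17: X=(2), d=1 → -e1, X_18=(1)


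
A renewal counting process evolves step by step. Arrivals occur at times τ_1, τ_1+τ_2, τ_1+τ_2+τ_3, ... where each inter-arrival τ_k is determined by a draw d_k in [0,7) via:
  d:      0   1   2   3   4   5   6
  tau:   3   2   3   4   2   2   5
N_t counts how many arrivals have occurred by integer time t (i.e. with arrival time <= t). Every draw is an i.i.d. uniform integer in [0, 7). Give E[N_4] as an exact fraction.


Inter-arrival values over d=0..6: [3, 2, 3, 4, 2, 2, 5]
Each d has probability 1/7, so the pmf of τ is: f(2) = 3/7, f(3) = 2/7, f(4) = 1/7, f(5) = 1/7
Renewal equation for m(n) = E[N_n]: condition on τ_1 = k (if k <= n, one arrival plus a fresh copy on the remaining n−k steps): m(n) = F(n) + Σ_{k<=n} f(k)·m(n−k), where F(n) = P(τ <= n) and m(0) = 0
m(1) = F(1) = 0
m(2) = F(2) = 3/7
m(3) = F(3) = 5/7
m(4) = F(4) + f(2)·m(2) = 6/7 + 3/7·3/7 = 51/49
E[N_4] = m(4) = 51/49

51/49


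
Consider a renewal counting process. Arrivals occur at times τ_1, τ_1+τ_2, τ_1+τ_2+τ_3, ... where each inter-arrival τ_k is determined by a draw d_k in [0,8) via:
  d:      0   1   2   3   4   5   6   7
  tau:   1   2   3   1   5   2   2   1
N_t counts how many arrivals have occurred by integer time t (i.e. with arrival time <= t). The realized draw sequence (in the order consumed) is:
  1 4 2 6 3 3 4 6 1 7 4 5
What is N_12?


draw d_1=1: τ_1=2, arrival time A_1=2
draw d_2=4: τ_2=5, arrival time A_2=7
draw d_3=2: τ_3=3, arrival time A_3=10
draw d_4=6: τ_4=2, arrival time A_4=12
draw d_5=3: τ_5=1, arrival time A_5=13
draw d_6=3: τ_6=1, arrival time A_6=14
draw d_7=4: τ_7=5, arrival time A_7=19
draw d_8=6: τ_8=2, arrival time A_8=21
draw d_9=1: τ_9=2, arrival time A_9=23
draw d_10=7: τ_10=1, arrival time A_10=24
draw d_11=4: τ_11=5, arrival time A_11=29
draw d_12=5: τ_12=2, arrival time A_12=31
N_t over t=0..12: 0:0 1:0 2:1 3:1 4:1 5:1 6:1 7:2 8:2 9:2 10:3 11:3 12:4

4


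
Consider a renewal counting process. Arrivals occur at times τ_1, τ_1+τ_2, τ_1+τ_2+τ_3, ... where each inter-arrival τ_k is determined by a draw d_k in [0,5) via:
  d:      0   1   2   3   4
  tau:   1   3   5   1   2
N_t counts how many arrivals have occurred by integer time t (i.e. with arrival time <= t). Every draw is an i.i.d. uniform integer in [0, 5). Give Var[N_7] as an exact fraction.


Inter-arrival values over d=0..4: [1, 3, 5, 1, 2]
Each d has probability 1/5, so the pmf of τ is: f(1) = 2/5, f(2) = 1/5, f(3) = 1/5, f(5) = 1/5
Let p_n(j) = P(N_n = j), with p_0 = [1]. Condition on τ_1: p_n(0) = P(τ > n), and for j >= 1, p_n(j) = Σ_{k<=n} f(k)·p_{n−k}(j−1)
p_1 = [3/5, 2/5]  (j = 0..1)
p_2 = [2/5, 11/25, 4/25]  (j = 0..2)
p_3 = [1/5, 12/25, 32/125, 8/125]  (j = 0..3)
p_4 = [1/5, 7/25, 9/25, 84/625, 16/625]  (j = 0..4)
p_5 = [0, 2/5, 37/125, 142/625, 208/3125, 32/3125]  (j = 0..5)
p_6 = [0, 1/5, 49/125, 151/625, 408/3125, 496/15625, 64/15625]  (j = 0..6)
p_7 = [0, 3/25, 38/125, 8/25, 528/3125, 1104/15625, 1152/78125, 128/78125]  (j = 0..7)
E[N_7] = Σ j·p_7(j) = 220083/78125;  E[N_7²] = Σ j²·p_7(j) = 726319/78125
Var[N_7] = 726319/78125 − (220083/78125)² = 8307144986/6103515625

8307144986/6103515625


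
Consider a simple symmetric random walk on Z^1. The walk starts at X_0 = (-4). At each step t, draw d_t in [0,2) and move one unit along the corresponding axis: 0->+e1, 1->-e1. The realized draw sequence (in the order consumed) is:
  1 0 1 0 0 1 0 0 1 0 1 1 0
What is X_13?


t=0: X=(-4), d=1 → -e1, X_1=(-5)
t=1: X=(-5), d=0 → +e1, X_2=(-4)
t=2: X=(-4), d=1 → -e1, X_3=(-5)
t=3: X=(-5), d=0 → +e1, X_4=(-4)
t=4: X=(-4), d=0 → +e1, X_5=(-3)
t=5: X=(-3), d=1 → -e1, X_6=(-4)
t=6: X=(-4), d=0 → +e1, X_7=(-3)
t=7: X=(-3), d=0 → +e1, X_8=(-2)
t=8: X=(-2), d=1 → -e1, X_9=(-3)
t=9: X=(-3), d=0 → +e1, X_10=(-2)
t=10: X=(-2), d=1 → -e1, X_11=(-3)
t=11: X=(-3), d=1 → -e1, X_12=(-4)
t=12: X=(-4), d=0 → +e1, X_13=(-3)

(-3)


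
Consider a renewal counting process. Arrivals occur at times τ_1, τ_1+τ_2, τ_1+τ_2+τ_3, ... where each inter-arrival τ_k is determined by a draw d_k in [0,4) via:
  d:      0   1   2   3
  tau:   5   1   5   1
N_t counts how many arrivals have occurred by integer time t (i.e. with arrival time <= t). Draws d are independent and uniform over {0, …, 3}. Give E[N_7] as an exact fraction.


Inter-arrival values over d=0..3: [5, 1, 5, 1]
Each d has probability 1/4, so the pmf of τ is: f(1) = 1/2, f(5) = 1/2
Renewal equation for m(n) = E[N_n]: condition on τ_1 = k (if k <= n, one arrival plus a fresh copy on the remaining n−k steps): m(n) = F(n) + Σ_{k<=n} f(k)·m(n−k), where F(n) = P(τ <= n) and m(0) = 0
m(1) = F(1) = 1/2
m(2) = F(2) + f(1)·m(1) = 1/2 + 1/2·1/2 = 3/4
m(3) = F(3) + f(1)·m(2) = 1/2 + 1/2·3/4 = 7/8
m(4) = F(4) + f(1)·m(3) = 1/2 + 1/2·7/8 = 15/16
m(5) = F(5) + f(1)·m(4) = 1 + 1/2·15/16 = 47/32
m(6) = F(6) + f(1)·m(5) + f(5)·m(1) = 1 + 1/2·47/32 + 1/2·1/2 = 127/64
m(7) = F(7) + f(1)·m(6) + f(5)·m(2) = 1 + 1/2·127/64 + 1/2·3/4 = 303/128
E[N_7] = m(7) = 303/128

303/128


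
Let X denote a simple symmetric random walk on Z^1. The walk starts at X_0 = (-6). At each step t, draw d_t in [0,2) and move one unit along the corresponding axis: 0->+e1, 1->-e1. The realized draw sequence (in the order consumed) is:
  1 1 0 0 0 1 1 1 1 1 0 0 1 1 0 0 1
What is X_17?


(-9)

t=0: X=(-6), d=1 → -e1, X_1=(-7)
t=1: X=(-7), d=1 → -e1, X_2=(-8)
t=2: X=(-8), d=0 → +e1, X_3=(-7)
t=3: X=(-7), d=0 → +e1, X_4=(-6)
t=4: X=(-6), d=0 → +e1, X_5=(-5)
t=5: X=(-5), d=1 → -e1, X_6=(-6)
t=6: X=(-6), d=1 → -e1, X_7=(-7)
t=7: X=(-7), d=1 → -e1, X_8=(-8)
t=8: X=(-8), d=1 → -e1, X_9=(-9)
t=9: X=(-9), d=1 → -e1, X_10=(-10)
t=10: X=(-10), d=0 → +e1, X_11=(-9)
t=11: X=(-9), d=0 → +e1, X_12=(-8)
t=12: X=(-8), d=1 → -e1, X_13=(-9)
t=13: X=(-9), d=1 → -e1, X_14=(-10)
t=14: X=(-10), d=0 → +e1, X_15=(-9)
t=15: X=(-9), d=0 → +e1, X_16=(-8)
t=16: X=(-8), d=1 → -e1, X_17=(-9)


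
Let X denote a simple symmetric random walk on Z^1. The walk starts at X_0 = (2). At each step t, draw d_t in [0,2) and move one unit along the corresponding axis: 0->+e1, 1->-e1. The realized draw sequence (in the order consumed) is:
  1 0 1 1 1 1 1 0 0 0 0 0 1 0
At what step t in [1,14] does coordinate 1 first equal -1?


t=0: X=(2), d=1 → -e1, X_1=(1)
t=1: X=(1), d=0 → +e1, X_2=(2)
t=2: X=(2), d=1 → -e1, X_3=(1)
t=3: X=(1), d=1 → -e1, X_4=(0)
t=4: X=(0), d=1 → -e1, X_5=(-1)
t=5: X=(-1), d=1 → -e1, X_6=(-2)
t=6: X=(-2), d=1 → -e1, X_7=(-3)
t=7: X=(-3), d=0 → +e1, X_8=(-2)
t=8: X=(-2), d=0 → +e1, X_9=(-1)
t=9: X=(-1), d=0 → +e1, X_10=(0)
t=10: X=(0), d=0 → +e1, X_11=(1)
t=11: X=(1), d=0 → +e1, X_12=(2)
t=12: X=(2), d=1 → -e1, X_13=(1)
t=13: X=(1), d=0 → +e1, X_14=(2)

5


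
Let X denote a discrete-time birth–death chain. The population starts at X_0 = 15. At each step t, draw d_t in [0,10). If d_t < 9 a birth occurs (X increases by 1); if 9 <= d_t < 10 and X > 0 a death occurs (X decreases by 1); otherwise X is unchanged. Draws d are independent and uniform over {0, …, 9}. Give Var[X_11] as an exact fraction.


X can drop by at most 1 per step and X_0 = 15 > T = 11, so X_t >= 15 − t >= 4 > 0 for every t <= 11: the floor at 0 (the 'and X > 0' condition) never binds. Hence X_11 = X_0 + Σ_{t<11} Y_t with i.i.d. increments Y_t = y(d_t) ∈ {+1, −1, 0}.
Outcome values over d=0..9: [1, 1, 1, 1, 1, 1, 1, 1, 1, -1]
Σy = 8, Σy² = 10, M = 10
μ = 8/10 = 4/5,  σ² = 10/10 − (4/5)² = 9/25
Independent increments: Var[X_11] = 11·σ² = 11·(9/25) = 99/25

99/25


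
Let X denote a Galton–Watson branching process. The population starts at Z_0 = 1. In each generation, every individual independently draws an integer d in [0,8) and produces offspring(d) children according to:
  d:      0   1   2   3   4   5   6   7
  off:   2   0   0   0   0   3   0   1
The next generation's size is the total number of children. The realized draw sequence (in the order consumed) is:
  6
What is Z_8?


gen 0: Z_0=1, draws=[6], offspring=[0], Z_1=0
gen 1: Z_1=0, draws=[], offspring=[], Z_2=0
gen 2: Z_2=0, draws=[], offspring=[], Z_3=0
gen 3: Z_3=0, draws=[], offspring=[], Z_4=0
gen 4: Z_4=0, draws=[], offspring=[], Z_5=0
gen 5: Z_5=0, draws=[], offspring=[], Z_6=0
gen 6: Z_6=0, draws=[], offspring=[], Z_7=0
gen 7: Z_7=0, draws=[], offspring=[], Z_8=0

0


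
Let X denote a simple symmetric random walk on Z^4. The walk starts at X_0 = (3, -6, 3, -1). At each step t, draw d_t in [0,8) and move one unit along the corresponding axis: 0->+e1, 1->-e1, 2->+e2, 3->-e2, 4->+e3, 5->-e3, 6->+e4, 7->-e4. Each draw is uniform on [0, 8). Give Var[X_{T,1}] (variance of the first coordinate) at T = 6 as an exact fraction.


Outcome values over d=0..7: [1, -1, 0, 0, 0, 0, 0, 0]
Σy = 0, Σy² = 2, M = 8
μ = 0/8 = 0,  σ² = 2/8 − (0)² = 1/4
Independent increments: Var[X_6] = 6·σ² = 6·(1/4) = 3/2

3/2


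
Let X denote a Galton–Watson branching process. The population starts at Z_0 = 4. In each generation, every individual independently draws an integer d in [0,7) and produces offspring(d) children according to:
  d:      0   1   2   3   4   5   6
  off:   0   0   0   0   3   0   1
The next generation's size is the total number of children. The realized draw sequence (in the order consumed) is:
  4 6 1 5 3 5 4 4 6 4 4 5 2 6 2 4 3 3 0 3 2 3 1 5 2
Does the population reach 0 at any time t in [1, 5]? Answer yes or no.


yes

gen 0: Z_0=4, draws=[4, 6, 1, 5], offspring=[3, 1, 0, 0], Z_1=4
gen 1: Z_1=4, draws=[3, 5, 4, 4], offspring=[0, 0, 3, 3], Z_2=6
gen 2: Z_2=6, draws=[6, 4, 4, 5, 2, 6], offspring=[1, 3, 3, 0, 0, 1], Z_3=8
gen 3: Z_3=8, draws=[2, 4, 3, 3, 0, 3, 2, 3], offspring=[0, 3, 0, 0, 0, 0, 0, 0], Z_4=3
gen 4: Z_4=3, draws=[1, 5, 2], offspring=[0, 0, 0], Z_5=0


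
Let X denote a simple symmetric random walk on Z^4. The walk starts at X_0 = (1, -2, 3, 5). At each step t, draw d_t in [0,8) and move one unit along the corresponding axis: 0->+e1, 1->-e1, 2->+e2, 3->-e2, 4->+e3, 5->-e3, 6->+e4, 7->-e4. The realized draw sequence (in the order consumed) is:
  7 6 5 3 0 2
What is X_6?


(2, -2, 2, 5)

t=0: X=(1, -2, 3, 5), d=7 → -e4, X_1=(1, -2, 3, 4)
t=1: X=(1, -2, 3, 4), d=6 → +e4, X_2=(1, -2, 3, 5)
t=2: X=(1, -2, 3, 5), d=5 → -e3, X_3=(1, -2, 2, 5)
t=3: X=(1, -2, 2, 5), d=3 → -e2, X_4=(1, -3, 2, 5)
t=4: X=(1, -3, 2, 5), d=0 → +e1, X_5=(2, -3, 2, 5)
t=5: X=(2, -3, 2, 5), d=2 → +e2, X_6=(2, -2, 2, 5)


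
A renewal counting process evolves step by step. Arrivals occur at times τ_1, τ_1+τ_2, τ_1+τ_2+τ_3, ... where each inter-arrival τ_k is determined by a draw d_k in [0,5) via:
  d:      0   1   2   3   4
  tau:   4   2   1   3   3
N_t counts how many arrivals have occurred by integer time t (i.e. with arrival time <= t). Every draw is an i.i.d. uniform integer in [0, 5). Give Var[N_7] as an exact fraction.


3226404154/6103515625

Inter-arrival values over d=0..4: [4, 2, 1, 3, 3]
Each d has probability 1/5, so the pmf of τ is: f(1) = 1/5, f(2) = 1/5, f(3) = 2/5, f(4) = 1/5
Let p_n(j) = P(N_n = j), with p_0 = [1]. Condition on τ_1: p_n(0) = P(τ > n), and for j >= 1, p_n(j) = Σ_{k<=n} f(k)·p_{n−k}(j−1)
p_1 = [4/5, 1/5]  (j = 0..1)
p_2 = [3/5, 9/25, 1/25]  (j = 0..2)
p_3 = [1/5, 17/25, 14/125, 1/125]  (j = 0..3)
p_4 = [0, 17/25, 36/125, 19/625, 1/625]  (j = 0..4)
p_5 = [0, 11/25, 57/125, 12/125, 24/3125, 1/3125]  (j = 0..5)
p_6 = [0, 1/5, 71/125, 126/625, 89/3125, 29/15625, 1/15625]  (j = 0..6)
p_7 = [0, 1/25, 67/125, 214/625, 229/3125, 123/15625, 34/78125, 1/78125]  (j = 0..7)
E[N_7] = Σ j·p_7(j) = 193311/78125;  E[N_7²] = Σ j²·p_7(j) = 519623/78125
Var[N_7] = 519623/78125 − (193311/78125)² = 3226404154/6103515625


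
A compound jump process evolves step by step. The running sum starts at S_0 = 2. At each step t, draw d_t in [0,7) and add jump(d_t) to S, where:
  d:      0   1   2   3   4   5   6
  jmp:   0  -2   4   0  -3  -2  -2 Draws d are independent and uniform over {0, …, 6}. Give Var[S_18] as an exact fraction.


Outcome values over d=0..6: [0, -2, 4, 0, -3, -2, -2]
Σy = -5, Σy² = 37, M = 7
μ = -5/7 = -5/7,  σ² = 37/7 − (-5/7)² = 234/49
Independent increments: Var[S_18] = 18·σ² = 18·(234/49) = 4212/49

4212/49


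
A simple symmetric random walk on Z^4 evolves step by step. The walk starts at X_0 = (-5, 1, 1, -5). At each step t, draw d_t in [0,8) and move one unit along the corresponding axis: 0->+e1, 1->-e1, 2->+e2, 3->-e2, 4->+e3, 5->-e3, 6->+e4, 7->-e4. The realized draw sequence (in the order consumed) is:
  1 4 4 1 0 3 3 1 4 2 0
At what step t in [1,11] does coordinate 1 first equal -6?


t=0: X=(-5, 1, 1, -5), d=1 → -e1, X_1=(-6, 1, 1, -5)
t=1: X=(-6, 1, 1, -5), d=4 → +e3, X_2=(-6, 1, 2, -5)
t=2: X=(-6, 1, 2, -5), d=4 → +e3, X_3=(-6, 1, 3, -5)
t=3: X=(-6, 1, 3, -5), d=1 → -e1, X_4=(-7, 1, 3, -5)
t=4: X=(-7, 1, 3, -5), d=0 → +e1, X_5=(-6, 1, 3, -5)
t=5: X=(-6, 1, 3, -5), d=3 → -e2, X_6=(-6, 0, 3, -5)
t=6: X=(-6, 0, 3, -5), d=3 → -e2, X_7=(-6, -1, 3, -5)
t=7: X=(-6, -1, 3, -5), d=1 → -e1, X_8=(-7, -1, 3, -5)
t=8: X=(-7, -1, 3, -5), d=4 → +e3, X_9=(-7, -1, 4, -5)
t=9: X=(-7, -1, 4, -5), d=2 → +e2, X_10=(-7, 0, 4, -5)
t=10: X=(-7, 0, 4, -5), d=0 → +e1, X_11=(-6, 0, 4, -5)

1


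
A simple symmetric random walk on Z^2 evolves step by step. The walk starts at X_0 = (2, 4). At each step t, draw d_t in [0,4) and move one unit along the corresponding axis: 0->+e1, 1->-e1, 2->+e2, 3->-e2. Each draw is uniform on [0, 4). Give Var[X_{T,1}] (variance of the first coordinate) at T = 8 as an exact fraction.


Outcome values over d=0..3: [1, -1, 0, 0]
Σy = 0, Σy² = 2, M = 4
μ = 0/4 = 0,  σ² = 2/4 − (0)² = 1/2
Independent increments: Var[X_8] = 8·σ² = 8·(1/2) = 4

4


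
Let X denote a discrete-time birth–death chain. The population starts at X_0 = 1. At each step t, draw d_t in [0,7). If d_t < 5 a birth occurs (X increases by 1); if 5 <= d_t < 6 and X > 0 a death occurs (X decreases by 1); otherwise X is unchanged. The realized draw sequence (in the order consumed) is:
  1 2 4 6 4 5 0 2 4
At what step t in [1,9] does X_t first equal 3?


t=0: X=1, d=1 → birth, X_1=2
t=1: X=2, d=2 → birth, X_2=3
t=2: X=3, d=4 → birth, X_3=4
t=3: X=4, d=6 → hold, X_4=4
t=4: X=4, d=4 → birth, X_5=5
t=5: X=5, d=5 → death, X_6=4
t=6: X=4, d=0 → birth, X_7=5
t=7: X=5, d=2 → birth, X_8=6
t=8: X=6, d=4 → birth, X_9=7

2


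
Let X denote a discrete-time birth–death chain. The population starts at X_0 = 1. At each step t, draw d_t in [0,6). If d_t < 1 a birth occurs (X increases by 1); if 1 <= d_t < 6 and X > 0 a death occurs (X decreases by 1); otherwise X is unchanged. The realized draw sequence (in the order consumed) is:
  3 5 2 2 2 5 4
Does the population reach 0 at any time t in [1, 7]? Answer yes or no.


t=0: X=1, d=3 → death, X_1=0
t=1: X=0, d=5 → hold, X_2=0
t=2: X=0, d=2 → hold, X_3=0
t=3: X=0, d=2 → hold, X_4=0
t=4: X=0, d=2 → hold, X_5=0
t=5: X=0, d=5 → hold, X_6=0
t=6: X=0, d=4 → hold, X_7=0

yes


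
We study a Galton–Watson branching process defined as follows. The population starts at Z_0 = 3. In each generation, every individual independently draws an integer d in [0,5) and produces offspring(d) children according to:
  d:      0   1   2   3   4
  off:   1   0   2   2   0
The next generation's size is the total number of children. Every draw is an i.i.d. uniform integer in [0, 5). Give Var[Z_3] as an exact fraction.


36/5

Outcome values over d=0..4: [1, 0, 2, 2, 0]
Σy = 5, Σy² = 9, M = 5
μ = 5/5 = 1,  σ² = 9/5 − (1)² = 4/5
V_0 = 0, E_0 = 3
V_1 = 4/5·E_0 + (1)²·V_0 = 12/5;  E_1 = 3
V_2 = 4/5·E_1 + (1)²·V_1 = 24/5;  E_2 = 3
V_3 = 4/5·E_2 + (1)²·V_2 = 36/5;  E_3 = 3


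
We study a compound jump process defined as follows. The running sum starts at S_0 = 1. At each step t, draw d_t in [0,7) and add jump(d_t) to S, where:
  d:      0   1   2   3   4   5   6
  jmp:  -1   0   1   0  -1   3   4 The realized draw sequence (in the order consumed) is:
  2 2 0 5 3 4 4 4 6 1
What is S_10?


6

t=0: S=1, d=2, jump=1, S_1=2
t=1: S=2, d=2, jump=1, S_2=3
t=2: S=3, d=0, jump=-1, S_3=2
t=3: S=2, d=5, jump=3, S_4=5
t=4: S=5, d=3, jump=0, S_5=5
t=5: S=5, d=4, jump=-1, S_6=4
t=6: S=4, d=4, jump=-1, S_7=3
t=7: S=3, d=4, jump=-1, S_8=2
t=8: S=2, d=6, jump=4, S_9=6
t=9: S=6, d=1, jump=0, S_10=6


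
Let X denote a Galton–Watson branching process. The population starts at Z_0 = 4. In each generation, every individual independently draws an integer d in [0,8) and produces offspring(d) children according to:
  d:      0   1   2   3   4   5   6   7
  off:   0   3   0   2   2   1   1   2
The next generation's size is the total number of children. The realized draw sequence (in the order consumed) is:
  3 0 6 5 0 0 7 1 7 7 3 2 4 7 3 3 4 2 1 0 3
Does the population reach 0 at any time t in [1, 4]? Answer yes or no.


no

gen 0: Z_0=4, draws=[3, 0, 6, 5], offspring=[2, 0, 1, 1], Z_1=4
gen 1: Z_1=4, draws=[0, 0, 7, 1], offspring=[0, 0, 2, 3], Z_2=5
gen 2: Z_2=5, draws=[7, 7, 3, 2, 4], offspring=[2, 2, 2, 0, 2], Z_3=8
gen 3: Z_3=8, draws=[7, 3, 3, 4, 2, 1, 0, 3], offspring=[2, 2, 2, 2, 0, 3, 0, 2], Z_4=13


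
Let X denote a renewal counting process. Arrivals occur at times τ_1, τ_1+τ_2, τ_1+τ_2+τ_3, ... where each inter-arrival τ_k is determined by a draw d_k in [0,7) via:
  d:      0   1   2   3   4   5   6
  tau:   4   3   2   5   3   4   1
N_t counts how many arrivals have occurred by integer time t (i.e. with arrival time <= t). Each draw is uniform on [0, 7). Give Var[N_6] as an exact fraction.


6269817112/13841287201

Inter-arrival values over d=0..6: [4, 3, 2, 5, 3, 4, 1]
Each d has probability 1/7, so the pmf of τ is: f(1) = 1/7, f(2) = 1/7, f(3) = 2/7, f(4) = 2/7, f(5) = 1/7
Let p_n(j) = P(N_n = j), with p_0 = [1]. Condition on τ_1: p_n(0) = P(τ > n), and for j >= 1, p_n(j) = Σ_{k<=n} f(k)·p_{n−k}(j−1)
p_1 = [6/7, 1/7]  (j = 0..1)
p_2 = [5/7, 13/49, 1/49]  (j = 0..2)
p_3 = [3/7, 25/49, 20/343, 1/343]  (j = 0..3)
p_4 = [1/7, 34/49, 52/343, 27/2401, 1/2401]  (j = 0..4)
p_5 = [0, 33/49, 99/343, 86/2401, 34/16807, 1/16807]  (j = 0..5)
p_6 = [0, 23/49, 150/343, 205/2401, 127/16807, 41/117649, 1/117649]  (j = 0..6)
E[N_6] = Σ j·p_6(j) = 192025/117649;  E[N_6²] = Σ j²·p_6(j) = 366713/117649
Var[N_6] = 366713/117649 − (192025/117649)² = 6269817112/13841287201


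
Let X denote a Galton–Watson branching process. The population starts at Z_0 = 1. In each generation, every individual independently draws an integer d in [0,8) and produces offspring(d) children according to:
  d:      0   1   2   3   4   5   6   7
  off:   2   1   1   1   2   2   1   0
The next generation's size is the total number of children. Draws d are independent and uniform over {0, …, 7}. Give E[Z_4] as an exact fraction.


625/256

Outcome values over d=0..7: [2, 1, 1, 1, 2, 2, 1, 0]
Σy = 10, Σy² = 16, M = 8
μ = 10/8 = 5/4,  σ² = 16/8 − (5/4)² = 7/16
E[Z_0] = 1
E[Z_1] = 5/4·E[Z_0] = 5/4
E[Z_2] = 5/4·E[Z_1] = 25/16
E[Z_3] = 5/4·E[Z_2] = 125/64
E[Z_4] = 5/4·E[Z_3] = 625/256


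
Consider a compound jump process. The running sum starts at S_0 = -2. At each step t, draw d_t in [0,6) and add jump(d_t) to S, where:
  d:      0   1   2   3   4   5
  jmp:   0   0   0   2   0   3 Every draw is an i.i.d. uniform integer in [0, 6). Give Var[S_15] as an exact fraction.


Outcome values over d=0..5: [0, 0, 0, 2, 0, 3]
Σy = 5, Σy² = 13, M = 6
μ = 5/6 = 5/6,  σ² = 13/6 − (5/6)² = 53/36
Independent increments: Var[S_15] = 15·σ² = 15·(53/36) = 265/12

265/12


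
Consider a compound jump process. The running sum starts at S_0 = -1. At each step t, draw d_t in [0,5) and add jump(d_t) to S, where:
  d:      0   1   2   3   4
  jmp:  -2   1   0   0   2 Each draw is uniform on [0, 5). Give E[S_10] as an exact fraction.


1

Outcome values over d=0..4: [-2, 1, 0, 0, 2]
Σy = 1, Σy² = 9, M = 5
μ = 1/5 = 1/5,  σ² = 9/5 − (1/5)² = 44/25
E[S_10] = -1 + 10·(1/5) = 1


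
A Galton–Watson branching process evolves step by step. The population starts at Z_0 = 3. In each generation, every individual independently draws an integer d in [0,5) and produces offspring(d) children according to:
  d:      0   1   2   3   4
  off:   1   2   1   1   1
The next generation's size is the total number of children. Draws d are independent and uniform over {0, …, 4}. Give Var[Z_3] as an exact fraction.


39312/15625

Outcome values over d=0..4: [1, 2, 1, 1, 1]
Σy = 6, Σy² = 8, M = 5
μ = 6/5 = 6/5,  σ² = 8/5 − (6/5)² = 4/25
V_0 = 0, E_0 = 3
V_1 = 4/25·E_0 + (6/5)²·V_0 = 12/25;  E_1 = 18/5
V_2 = 4/25·E_1 + (6/5)²·V_1 = 792/625;  E_2 = 108/25
V_3 = 4/25·E_2 + (6/5)²·V_2 = 39312/15625;  E_3 = 648/125


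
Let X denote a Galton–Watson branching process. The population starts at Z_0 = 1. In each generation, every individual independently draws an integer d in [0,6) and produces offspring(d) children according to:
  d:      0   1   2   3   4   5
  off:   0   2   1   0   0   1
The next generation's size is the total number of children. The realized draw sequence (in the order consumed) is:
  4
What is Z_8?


gen 0: Z_0=1, draws=[4], offspring=[0], Z_1=0
gen 1: Z_1=0, draws=[], offspring=[], Z_2=0
gen 2: Z_2=0, draws=[], offspring=[], Z_3=0
gen 3: Z_3=0, draws=[], offspring=[], Z_4=0
gen 4: Z_4=0, draws=[], offspring=[], Z_5=0
gen 5: Z_5=0, draws=[], offspring=[], Z_6=0
gen 6: Z_6=0, draws=[], offspring=[], Z_7=0
gen 7: Z_7=0, draws=[], offspring=[], Z_8=0

0


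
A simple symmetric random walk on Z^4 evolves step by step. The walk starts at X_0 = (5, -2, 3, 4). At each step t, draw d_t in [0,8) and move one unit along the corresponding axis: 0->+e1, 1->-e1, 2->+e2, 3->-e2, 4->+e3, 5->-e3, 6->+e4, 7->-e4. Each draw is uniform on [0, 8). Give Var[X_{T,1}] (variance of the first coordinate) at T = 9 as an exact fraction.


Outcome values over d=0..7: [1, -1, 0, 0, 0, 0, 0, 0]
Σy = 0, Σy² = 2, M = 8
μ = 0/8 = 0,  σ² = 2/8 − (0)² = 1/4
Independent increments: Var[X_9] = 9·σ² = 9·(1/4) = 9/4

9/4


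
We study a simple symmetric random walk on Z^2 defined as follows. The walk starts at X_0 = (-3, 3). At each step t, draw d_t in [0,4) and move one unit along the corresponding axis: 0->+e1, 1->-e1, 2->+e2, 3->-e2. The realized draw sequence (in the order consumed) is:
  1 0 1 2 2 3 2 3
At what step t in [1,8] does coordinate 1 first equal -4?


t=0: X=(-3, 3), d=1 → -e1, X_1=(-4, 3)
t=1: X=(-4, 3), d=0 → +e1, X_2=(-3, 3)
t=2: X=(-3, 3), d=1 → -e1, X_3=(-4, 3)
t=3: X=(-4, 3), d=2 → +e2, X_4=(-4, 4)
t=4: X=(-4, 4), d=2 → +e2, X_5=(-4, 5)
t=5: X=(-4, 5), d=3 → -e2, X_6=(-4, 4)
t=6: X=(-4, 4), d=2 → +e2, X_7=(-4, 5)
t=7: X=(-4, 5), d=3 → -e2, X_8=(-4, 4)

1


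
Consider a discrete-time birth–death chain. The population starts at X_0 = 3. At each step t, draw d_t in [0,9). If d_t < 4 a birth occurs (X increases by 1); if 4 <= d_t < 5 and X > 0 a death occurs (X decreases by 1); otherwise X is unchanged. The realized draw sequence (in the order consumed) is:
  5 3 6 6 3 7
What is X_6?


t=0: X=3, d=5 → hold, X_1=3
t=1: X=3, d=3 → birth, X_2=4
t=2: X=4, d=6 → hold, X_3=4
t=3: X=4, d=6 → hold, X_4=4
t=4: X=4, d=3 → birth, X_5=5
t=5: X=5, d=7 → hold, X_6=5

5


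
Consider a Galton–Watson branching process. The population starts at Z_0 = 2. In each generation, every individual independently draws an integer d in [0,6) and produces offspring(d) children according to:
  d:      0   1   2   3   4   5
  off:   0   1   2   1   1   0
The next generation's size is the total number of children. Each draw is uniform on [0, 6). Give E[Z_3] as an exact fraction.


125/108

Outcome values over d=0..5: [0, 1, 2, 1, 1, 0]
Σy = 5, Σy² = 7, M = 6
μ = 5/6 = 5/6,  σ² = 7/6 − (5/6)² = 17/36
E[Z_0] = 2
E[Z_1] = 5/6·E[Z_0] = 5/3
E[Z_2] = 5/6·E[Z_1] = 25/18
E[Z_3] = 5/6·E[Z_2] = 125/108


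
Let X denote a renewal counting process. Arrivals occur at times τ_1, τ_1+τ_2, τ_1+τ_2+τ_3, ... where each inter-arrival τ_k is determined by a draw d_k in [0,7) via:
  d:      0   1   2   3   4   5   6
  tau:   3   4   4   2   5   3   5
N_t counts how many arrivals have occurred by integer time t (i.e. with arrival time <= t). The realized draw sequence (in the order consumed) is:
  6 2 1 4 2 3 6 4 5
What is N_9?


2

draw d_1=6: τ_1=5, arrival time A_1=5
draw d_2=2: τ_2=4, arrival time A_2=9
draw d_3=1: τ_3=4, arrival time A_3=13
draw d_4=4: τ_4=5, arrival time A_4=18
draw d_5=2: τ_5=4, arrival time A_5=22
draw d_6=3: τ_6=2, arrival time A_6=24
draw d_7=6: τ_7=5, arrival time A_7=29
draw d_8=4: τ_8=5, arrival time A_8=34
draw d_9=5: τ_9=3, arrival time A_9=37
N_t over t=0..9: 0:0 1:0 2:0 3:0 4:0 5:1 6:1 7:1 8:1 9:2


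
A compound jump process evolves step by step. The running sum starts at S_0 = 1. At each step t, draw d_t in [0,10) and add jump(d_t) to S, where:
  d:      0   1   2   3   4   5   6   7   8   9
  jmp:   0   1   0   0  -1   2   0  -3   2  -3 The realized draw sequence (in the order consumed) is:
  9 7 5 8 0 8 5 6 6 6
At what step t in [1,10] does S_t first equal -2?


1

t=0: S=1, d=9, jump=-3, S_1=-2
t=1: S=-2, d=7, jump=-3, S_2=-5
t=2: S=-5, d=5, jump=2, S_3=-3
t=3: S=-3, d=8, jump=2, S_4=-1
t=4: S=-1, d=0, jump=0, S_5=-1
t=5: S=-1, d=8, jump=2, S_6=1
t=6: S=1, d=5, jump=2, S_7=3
t=7: S=3, d=6, jump=0, S_8=3
t=8: S=3, d=6, jump=0, S_9=3
t=9: S=3, d=6, jump=0, S_10=3


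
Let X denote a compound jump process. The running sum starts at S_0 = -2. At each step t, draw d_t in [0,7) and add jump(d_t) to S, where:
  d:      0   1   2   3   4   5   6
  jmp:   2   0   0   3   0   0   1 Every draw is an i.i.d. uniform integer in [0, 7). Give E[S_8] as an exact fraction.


Outcome values over d=0..6: [2, 0, 0, 3, 0, 0, 1]
Σy = 6, Σy² = 14, M = 7
μ = 6/7 = 6/7,  σ² = 14/7 − (6/7)² = 62/49
E[S_8] = -2 + 8·(6/7) = 34/7

34/7


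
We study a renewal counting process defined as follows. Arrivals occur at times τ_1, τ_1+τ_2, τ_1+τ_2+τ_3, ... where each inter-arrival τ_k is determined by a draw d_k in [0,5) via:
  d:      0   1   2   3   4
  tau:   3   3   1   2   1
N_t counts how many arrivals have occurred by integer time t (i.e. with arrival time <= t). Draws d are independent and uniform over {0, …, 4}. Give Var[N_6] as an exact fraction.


Inter-arrival values over d=0..4: [3, 3, 1, 2, 1]
Each d has probability 1/5, so the pmf of τ is: f(1) = 2/5, f(2) = 1/5, f(3) = 2/5
Let p_n(j) = P(N_n = j), with p_0 = [1]. Condition on τ_1: p_n(0) = P(τ > n), and for j >= 1, p_n(j) = Σ_{k<=n} f(k)·p_{n−k}(j−1)
p_1 = [3/5, 2/5]  (j = 0..1)
p_2 = [2/5, 11/25, 4/25]  (j = 0..2)
p_3 = [0, 17/25, 32/125, 8/125]  (j = 0..3)
p_4 = [0, 8/25, 13/25, 84/625, 16/625]  (j = 0..4)
p_5 = [0, 4/25, 11/25, 202/625, 208/3125, 32/3125]  (j = 0..5)
p_6 = [0, 0, 2/5, 239/625, 568/3125, 496/15625, 64/15625]  (j = 0..6)
E[N_6] = Σ j·p_6(j) = 44649/15625;  E[N_6²] = Σ j²·p_6(j) = 138919/15625
Var[N_6] = 138919/15625 − (44649/15625)² = 177076174/244140625

177076174/244140625


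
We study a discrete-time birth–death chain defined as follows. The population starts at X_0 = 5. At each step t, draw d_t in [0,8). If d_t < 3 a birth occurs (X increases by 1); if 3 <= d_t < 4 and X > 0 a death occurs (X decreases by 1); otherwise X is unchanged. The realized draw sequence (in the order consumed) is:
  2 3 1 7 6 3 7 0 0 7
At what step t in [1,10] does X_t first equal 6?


1

t=0: X=5, d=2 → birth, X_1=6
t=1: X=6, d=3 → death, X_2=5
t=2: X=5, d=1 → birth, X_3=6
t=3: X=6, d=7 → hold, X_4=6
t=4: X=6, d=6 → hold, X_5=6
t=5: X=6, d=3 → death, X_6=5
t=6: X=5, d=7 → hold, X_7=5
t=7: X=5, d=0 → birth, X_8=6
t=8: X=6, d=0 → birth, X_9=7
t=9: X=7, d=7 → hold, X_10=7


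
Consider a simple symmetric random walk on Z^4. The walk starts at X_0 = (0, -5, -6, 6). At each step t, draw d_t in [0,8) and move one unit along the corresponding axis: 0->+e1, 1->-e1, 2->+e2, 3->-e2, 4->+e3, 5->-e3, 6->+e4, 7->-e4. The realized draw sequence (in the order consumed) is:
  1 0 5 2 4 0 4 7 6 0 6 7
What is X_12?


(2, -4, -5, 6)

t=0: X=(0, -5, -6, 6), d=1 → -e1, X_1=(-1, -5, -6, 6)
t=1: X=(-1, -5, -6, 6), d=0 → +e1, X_2=(0, -5, -6, 6)
t=2: X=(0, -5, -6, 6), d=5 → -e3, X_3=(0, -5, -7, 6)
t=3: X=(0, -5, -7, 6), d=2 → +e2, X_4=(0, -4, -7, 6)
t=4: X=(0, -4, -7, 6), d=4 → +e3, X_5=(0, -4, -6, 6)
t=5: X=(0, -4, -6, 6), d=0 → +e1, X_6=(1, -4, -6, 6)
t=6: X=(1, -4, -6, 6), d=4 → +e3, X_7=(1, -4, -5, 6)
t=7: X=(1, -4, -5, 6), d=7 → -e4, X_8=(1, -4, -5, 5)
t=8: X=(1, -4, -5, 5), d=6 → +e4, X_9=(1, -4, -5, 6)
t=9: X=(1, -4, -5, 6), d=0 → +e1, X_10=(2, -4, -5, 6)
t=10: X=(2, -4, -5, 6), d=6 → +e4, X_11=(2, -4, -5, 7)
t=11: X=(2, -4, -5, 7), d=7 → -e4, X_12=(2, -4, -5, 6)


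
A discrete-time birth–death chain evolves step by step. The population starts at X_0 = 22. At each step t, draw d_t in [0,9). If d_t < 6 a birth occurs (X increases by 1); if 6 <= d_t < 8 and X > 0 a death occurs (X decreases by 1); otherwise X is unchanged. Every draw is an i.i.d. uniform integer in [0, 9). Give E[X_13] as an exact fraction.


250/9

X can drop by at most 1 per step and X_0 = 22 > T = 13, so X_t >= 22 − t >= 9 > 0 for every t <= 13: the floor at 0 (the 'and X > 0' condition) never binds. Hence X_13 = X_0 + Σ_{t<13} Y_t with i.i.d. increments Y_t = y(d_t) ∈ {+1, −1, 0}.
Outcome values over d=0..8: [1, 1, 1, 1, 1, 1, -1, -1, 0]
Σy = 4, Σy² = 8, M = 9
μ = 4/9 = 4/9,  σ² = 8/9 − (4/9)² = 56/81
E[X_13] = 22 + 13·(4/9) = 250/9


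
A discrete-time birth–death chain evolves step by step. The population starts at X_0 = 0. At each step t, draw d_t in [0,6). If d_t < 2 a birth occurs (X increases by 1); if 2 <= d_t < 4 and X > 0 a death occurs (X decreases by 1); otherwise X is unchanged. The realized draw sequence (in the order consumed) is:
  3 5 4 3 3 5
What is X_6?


t=0: X=0, d=3 → hold, X_1=0
t=1: X=0, d=5 → hold, X_2=0
t=2: X=0, d=4 → hold, X_3=0
t=3: X=0, d=3 → hold, X_4=0
t=4: X=0, d=3 → hold, X_5=0
t=5: X=0, d=5 → hold, X_6=0

0


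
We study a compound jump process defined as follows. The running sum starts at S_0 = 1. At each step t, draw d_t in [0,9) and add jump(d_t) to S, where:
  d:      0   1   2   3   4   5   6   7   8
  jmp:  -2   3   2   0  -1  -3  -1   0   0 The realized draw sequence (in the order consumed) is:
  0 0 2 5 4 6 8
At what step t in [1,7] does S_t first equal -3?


2

t=0: S=1, d=0, jump=-2, S_1=-1
t=1: S=-1, d=0, jump=-2, S_2=-3
t=2: S=-3, d=2, jump=2, S_3=-1
t=3: S=-1, d=5, jump=-3, S_4=-4
t=4: S=-4, d=4, jump=-1, S_5=-5
t=5: S=-5, d=6, jump=-1, S_6=-6
t=6: S=-6, d=8, jump=0, S_7=-6


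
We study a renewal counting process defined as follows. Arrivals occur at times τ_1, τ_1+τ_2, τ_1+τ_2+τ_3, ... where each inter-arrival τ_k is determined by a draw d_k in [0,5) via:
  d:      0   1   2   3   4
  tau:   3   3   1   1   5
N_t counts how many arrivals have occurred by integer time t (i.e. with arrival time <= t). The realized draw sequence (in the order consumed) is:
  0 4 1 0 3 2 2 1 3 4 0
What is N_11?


draw d_1=0: τ_1=3, arrival time A_1=3
draw d_2=4: τ_2=5, arrival time A_2=8
draw d_3=1: τ_3=3, arrival time A_3=11
draw d_4=0: τ_4=3, arrival time A_4=14
draw d_5=3: τ_5=1, arrival time A_5=15
draw d_6=2: τ_6=1, arrival time A_6=16
draw d_7=2: τ_7=1, arrival time A_7=17
draw d_8=1: τ_8=3, arrival time A_8=20
draw d_9=3: τ_9=1, arrival time A_9=21
draw d_10=4: τ_10=5, arrival time A_10=26
draw d_11=0: τ_11=3, arrival time A_11=29
N_t over t=0..11: 0:0 1:0 2:0 3:1 4:1 5:1 6:1 7:1 8:2 9:2 10:2 11:3

3


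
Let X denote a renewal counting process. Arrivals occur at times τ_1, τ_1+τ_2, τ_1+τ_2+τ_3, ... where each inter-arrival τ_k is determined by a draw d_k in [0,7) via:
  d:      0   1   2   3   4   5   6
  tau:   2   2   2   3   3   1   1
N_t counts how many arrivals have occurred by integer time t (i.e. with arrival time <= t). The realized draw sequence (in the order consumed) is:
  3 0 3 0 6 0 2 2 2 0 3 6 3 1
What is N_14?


6

draw d_1=3: τ_1=3, arrival time A_1=3
draw d_2=0: τ_2=2, arrival time A_2=5
draw d_3=3: τ_3=3, arrival time A_3=8
draw d_4=0: τ_4=2, arrival time A_4=10
draw d_5=6: τ_5=1, arrival time A_5=11
draw d_6=0: τ_6=2, arrival time A_6=13
draw d_7=2: τ_7=2, arrival time A_7=15
draw d_8=2: τ_8=2, arrival time A_8=17
draw d_9=2: τ_9=2, arrival time A_9=19
draw d_10=0: τ_10=2, arrival time A_10=21
draw d_11=3: τ_11=3, arrival time A_11=24
draw d_12=6: τ_12=1, arrival time A_12=25
draw d_13=3: τ_13=3, arrival time A_13=28
draw d_14=1: τ_14=2, arrival time A_14=30
N_t over t=0..14: 0:0 1:0 2:0 3:1 4:1 5:2 6:2 7:2 8:3 9:3 10:4 11:5 12:5 13:6 14:6


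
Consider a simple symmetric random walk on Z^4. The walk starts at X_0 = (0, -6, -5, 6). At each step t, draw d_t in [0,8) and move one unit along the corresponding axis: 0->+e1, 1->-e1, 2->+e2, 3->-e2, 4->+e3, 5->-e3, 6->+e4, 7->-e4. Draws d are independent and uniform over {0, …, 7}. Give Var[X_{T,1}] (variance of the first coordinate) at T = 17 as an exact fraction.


17/4

Outcome values over d=0..7: [1, -1, 0, 0, 0, 0, 0, 0]
Σy = 0, Σy² = 2, M = 8
μ = 0/8 = 0,  σ² = 2/8 − (0)² = 1/4
Independent increments: Var[X_17] = 17·σ² = 17·(1/4) = 17/4


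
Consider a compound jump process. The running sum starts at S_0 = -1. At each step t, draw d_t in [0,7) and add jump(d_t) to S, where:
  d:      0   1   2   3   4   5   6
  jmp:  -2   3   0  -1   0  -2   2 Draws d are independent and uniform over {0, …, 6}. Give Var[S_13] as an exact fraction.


Outcome values over d=0..6: [-2, 3, 0, -1, 0, -2, 2]
Σy = 0, Σy² = 22, M = 7
μ = 0/7 = 0,  σ² = 22/7 − (0)² = 22/7
Independent increments: Var[S_13] = 13·σ² = 13·(22/7) = 286/7

286/7


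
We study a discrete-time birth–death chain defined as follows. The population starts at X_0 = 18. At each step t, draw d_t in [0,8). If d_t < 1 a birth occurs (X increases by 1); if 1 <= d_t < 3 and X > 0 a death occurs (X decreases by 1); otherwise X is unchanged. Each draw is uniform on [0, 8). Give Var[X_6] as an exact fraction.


69/32

X can drop by at most 1 per step and X_0 = 18 > T = 6, so X_t >= 18 − t >= 12 > 0 for every t <= 6: the floor at 0 (the 'and X > 0' condition) never binds. Hence X_6 = X_0 + Σ_{t<6} Y_t with i.i.d. increments Y_t = y(d_t) ∈ {+1, −1, 0}.
Outcome values over d=0..7: [1, -1, -1, 0, 0, 0, 0, 0]
Σy = -1, Σy² = 3, M = 8
μ = -1/8 = -1/8,  σ² = 3/8 − (-1/8)² = 23/64
Independent increments: Var[X_6] = 6·σ² = 6·(23/64) = 69/32


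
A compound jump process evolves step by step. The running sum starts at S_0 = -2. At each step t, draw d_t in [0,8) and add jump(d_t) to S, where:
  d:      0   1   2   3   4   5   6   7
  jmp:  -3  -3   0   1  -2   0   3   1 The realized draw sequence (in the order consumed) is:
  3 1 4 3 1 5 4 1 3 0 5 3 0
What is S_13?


-17

t=0: S=-2, d=3, jump=1, S_1=-1
t=1: S=-1, d=1, jump=-3, S_2=-4
t=2: S=-4, d=4, jump=-2, S_3=-6
t=3: S=-6, d=3, jump=1, S_4=-5
t=4: S=-5, d=1, jump=-3, S_5=-8
t=5: S=-8, d=5, jump=0, S_6=-8
t=6: S=-8, d=4, jump=-2, S_7=-10
t=7: S=-10, d=1, jump=-3, S_8=-13
t=8: S=-13, d=3, jump=1, S_9=-12
t=9: S=-12, d=0, jump=-3, S_10=-15
t=10: S=-15, d=5, jump=0, S_11=-15
t=11: S=-15, d=3, jump=1, S_12=-14
t=12: S=-14, d=0, jump=-3, S_13=-17


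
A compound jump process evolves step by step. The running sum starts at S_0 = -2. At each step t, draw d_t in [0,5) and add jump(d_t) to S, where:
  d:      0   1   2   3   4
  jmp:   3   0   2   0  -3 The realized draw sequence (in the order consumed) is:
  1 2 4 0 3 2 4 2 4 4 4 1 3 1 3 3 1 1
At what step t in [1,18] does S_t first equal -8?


t=0: S=-2, d=1, jump=0, S_1=-2
t=1: S=-2, d=2, jump=2, S_2=0
t=2: S=0, d=4, jump=-3, S_3=-3
t=3: S=-3, d=0, jump=3, S_4=0
t=4: S=0, d=3, jump=0, S_5=0
t=5: S=0, d=2, jump=2, S_6=2
t=6: S=2, d=4, jump=-3, S_7=-1
t=7: S=-1, d=2, jump=2, S_8=1
t=8: S=1, d=4, jump=-3, S_9=-2
t=9: S=-2, d=4, jump=-3, S_10=-5
t=10: S=-5, d=4, jump=-3, S_11=-8
t=11: S=-8, d=1, jump=0, S_12=-8
t=12: S=-8, d=3, jump=0, S_13=-8
t=13: S=-8, d=1, jump=0, S_14=-8
t=14: S=-8, d=3, jump=0, S_15=-8
t=15: S=-8, d=3, jump=0, S_16=-8
t=16: S=-8, d=1, jump=0, S_17=-8
t=17: S=-8, d=1, jump=0, S_18=-8

11


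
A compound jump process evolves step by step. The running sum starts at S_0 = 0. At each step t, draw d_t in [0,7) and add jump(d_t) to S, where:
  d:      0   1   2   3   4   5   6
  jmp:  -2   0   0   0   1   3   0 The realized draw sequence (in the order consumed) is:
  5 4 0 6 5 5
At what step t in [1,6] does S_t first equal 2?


3

t=0: S=0, d=5, jump=3, S_1=3
t=1: S=3, d=4, jump=1, S_2=4
t=2: S=4, d=0, jump=-2, S_3=2
t=3: S=2, d=6, jump=0, S_4=2
t=4: S=2, d=5, jump=3, S_5=5
t=5: S=5, d=5, jump=3, S_6=8


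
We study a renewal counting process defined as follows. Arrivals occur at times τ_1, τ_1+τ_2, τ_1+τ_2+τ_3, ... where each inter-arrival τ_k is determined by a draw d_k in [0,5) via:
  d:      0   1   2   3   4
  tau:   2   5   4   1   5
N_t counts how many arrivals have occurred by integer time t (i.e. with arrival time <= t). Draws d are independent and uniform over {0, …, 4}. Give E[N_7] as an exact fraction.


Inter-arrival values over d=0..4: [2, 5, 4, 1, 5]
Each d has probability 1/5, so the pmf of τ is: f(1) = 1/5, f(2) = 1/5, f(4) = 1/5, f(5) = 2/5
Renewal equation for m(n) = E[N_n]: condition on τ_1 = k (if k <= n, one arrival plus a fresh copy on the remaining n−k steps): m(n) = F(n) + Σ_{k<=n} f(k)·m(n−k), where F(n) = P(τ <= n) and m(0) = 0
m(1) = F(1) = 1/5
m(2) = F(2) + f(1)·m(1) = 2/5 + 1/5·1/5 = 11/25
m(3) = F(3) + f(1)·m(2) + f(2)·m(1) = 2/5 + 1/5·11/25 + 1/5·1/5 = 66/125
m(4) = F(4) + f(1)·m(3) + f(2)·m(2) = 3/5 + 1/5·66/125 + 1/5·11/25 = 496/625
m(5) = F(5) + f(1)·m(4) + f(2)·m(3) + f(4)·m(1) = 1 + 1/5·496/625 + 1/5·66/125 + 1/5·1/5 = 4076/3125
m(6) = F(6) + f(1)·m(5) + f(2)·m(4) + f(4)·m(2) + f(5)·m(1) = 1 + 1/5·4076/3125 + 1/5·496/625 + 1/5·11/25 + 2/5·1/5 = 24806/15625
m(7) = F(7) + f(1)·m(6) + f(2)·m(5) + f(4)·m(3) + f(5)·m(2) = 1 + 1/5·24806/15625 + 1/5·4076/3125 + 1/5·66/125 + 2/5·11/25 = 145311/78125
E[N_7] = m(7) = 145311/78125

145311/78125


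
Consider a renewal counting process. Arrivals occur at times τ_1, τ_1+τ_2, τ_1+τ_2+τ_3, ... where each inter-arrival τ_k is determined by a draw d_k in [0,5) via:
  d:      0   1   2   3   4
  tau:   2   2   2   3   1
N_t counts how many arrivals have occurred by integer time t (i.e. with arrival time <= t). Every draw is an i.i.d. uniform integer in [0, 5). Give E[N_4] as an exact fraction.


1126/625

Inter-arrival values over d=0..4: [2, 2, 2, 3, 1]
Each d has probability 1/5, so the pmf of τ is: f(1) = 1/5, f(2) = 3/5, f(3) = 1/5
Renewal equation for m(n) = E[N_n]: condition on τ_1 = k (if k <= n, one arrival plus a fresh copy on the remaining n−k steps): m(n) = F(n) + Σ_{k<=n} f(k)·m(n−k), where F(n) = P(τ <= n) and m(0) = 0
m(1) = F(1) = 1/5
m(2) = F(2) + f(1)·m(1) = 4/5 + 1/5·1/5 = 21/25
m(3) = F(3) + f(1)·m(2) + f(2)·m(1) = 1 + 1/5·21/25 + 3/5·1/5 = 161/125
m(4) = F(4) + f(1)·m(3) + f(2)·m(2) + f(3)·m(1) = 1 + 1/5·161/125 + 3/5·21/25 + 1/5·1/5 = 1126/625
E[N_4] = m(4) = 1126/625
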